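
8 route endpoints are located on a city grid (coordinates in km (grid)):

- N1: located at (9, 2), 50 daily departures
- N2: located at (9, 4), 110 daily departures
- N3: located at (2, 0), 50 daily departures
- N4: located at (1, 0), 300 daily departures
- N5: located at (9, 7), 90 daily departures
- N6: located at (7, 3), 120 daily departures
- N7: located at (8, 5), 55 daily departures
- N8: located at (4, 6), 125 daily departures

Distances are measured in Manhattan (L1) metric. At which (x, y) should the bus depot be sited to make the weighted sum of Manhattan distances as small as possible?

(4, 3)

Manhattan distance separates: Σwᵢ(|x−xᵢ|+|y−yᵢ|) = Σwᵢ|x−xᵢ| + Σwᵢ|y−yᵢ|, so x and y are optimised independently as 1-D weighted medians.
Total weight W = 900; half = 450.
x-coordinate, sorted with cumulative weight:
  x=1 (N4, w=300) cum 300
  x=2 (N3, w=50) cum 350
  x=4 (N8, w=125) cum 475  ← median
  x=7 (N6, w=120) cum 595
  x=8 (N7, w=55) cum 650
  x=9 (N1, w=50) cum 700
  x=9 (N2, w=110) cum 810
  x=9 (N5, w=90) cum 900
⇒ x* = 4
y-coordinate, sorted with cumulative weight:
  y=0 (N3, w=50) cum 50
  y=0 (N4, w=300) cum 350
  y=2 (N1, w=50) cum 400
  y=3 (N6, w=120) cum 520  ← median
  y=4 (N2, w=110) cum 630
  y=5 (N7, w=55) cum 685
  y=6 (N8, w=125) cum 810
  y=7 (N5, w=90) cum 900
⇒ y* = 3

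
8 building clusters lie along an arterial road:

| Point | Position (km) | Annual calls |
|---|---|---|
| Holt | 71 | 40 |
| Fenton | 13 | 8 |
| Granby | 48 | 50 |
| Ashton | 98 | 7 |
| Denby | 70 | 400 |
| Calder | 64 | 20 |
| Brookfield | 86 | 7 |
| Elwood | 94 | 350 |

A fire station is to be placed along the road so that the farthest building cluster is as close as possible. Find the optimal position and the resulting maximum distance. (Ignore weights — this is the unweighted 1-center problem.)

location 55.5, max distance 42.5

The 1-center on a line is the midpoint of the two extreme points: leftmost at 13, rightmost at 98.
Optimal location = (13 + 98)/2 = 55.5; maximum distance = (98 − 13)/2 = 42.5.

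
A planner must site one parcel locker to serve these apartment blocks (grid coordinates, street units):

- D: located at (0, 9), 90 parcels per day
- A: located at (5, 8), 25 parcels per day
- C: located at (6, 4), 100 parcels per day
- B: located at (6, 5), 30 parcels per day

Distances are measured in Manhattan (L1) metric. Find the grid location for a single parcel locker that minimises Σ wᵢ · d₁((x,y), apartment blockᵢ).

(6, 5)

Manhattan distance separates: Σwᵢ(|x−xᵢ|+|y−yᵢ|) = Σwᵢ|x−xᵢ| + Σwᵢ|y−yᵢ|, so x and y are optimised independently as 1-D weighted medians.
Total weight W = 245; half = 122.5.
x-coordinate, sorted with cumulative weight:
  x=0 (D, w=90) cum 90
  x=5 (A, w=25) cum 115
  x=6 (C, w=100) cum 215  ← median
  x=6 (B, w=30) cum 245
⇒ x* = 6
y-coordinate, sorted with cumulative weight:
  y=4 (C, w=100) cum 100
  y=5 (B, w=30) cum 130  ← median
  y=8 (A, w=25) cum 155
  y=9 (D, w=90) cum 245
⇒ y* = 5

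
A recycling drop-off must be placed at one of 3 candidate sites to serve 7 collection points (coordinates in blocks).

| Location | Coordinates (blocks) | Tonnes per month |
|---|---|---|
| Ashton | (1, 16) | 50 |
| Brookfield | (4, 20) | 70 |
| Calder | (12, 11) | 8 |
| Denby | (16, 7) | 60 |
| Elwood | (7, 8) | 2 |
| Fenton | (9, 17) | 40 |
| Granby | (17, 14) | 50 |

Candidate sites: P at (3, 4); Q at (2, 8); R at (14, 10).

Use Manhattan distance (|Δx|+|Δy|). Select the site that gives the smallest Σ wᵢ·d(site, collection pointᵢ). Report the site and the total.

Total weighted distance at each candidate:
  P (3, 4): total = 4954
  Q (2, 8): total = 4134
  R (14, 10): total = 3522
Minimum is at R with total 3522 blocks.

R, total 3522 blocks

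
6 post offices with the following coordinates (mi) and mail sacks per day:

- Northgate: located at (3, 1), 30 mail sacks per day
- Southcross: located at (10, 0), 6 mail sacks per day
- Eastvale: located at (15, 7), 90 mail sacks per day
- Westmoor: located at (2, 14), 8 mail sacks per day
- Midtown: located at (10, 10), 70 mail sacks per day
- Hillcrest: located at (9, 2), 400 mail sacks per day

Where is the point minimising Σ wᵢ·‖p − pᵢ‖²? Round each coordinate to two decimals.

The minimiser of Σwᵢ‖p−pᵢ‖² is the weighted centroid p* = (Σwᵢpᵢ)/(Σwᵢ).
Σwᵢ = 604.
Σwᵢxᵢ = 30·3 + 6·10 + 90·15 + 8·2 + 70·10 + 400·9 = 5816.
Σwᵢyᵢ = 30·1 + 6·0 + 90·7 + 8·14 + 70·10 + 400·2 = 2272.
x* = 5816/604 = 9.63, y* = 2272/604 = 3.76.

(9.63, 3.76)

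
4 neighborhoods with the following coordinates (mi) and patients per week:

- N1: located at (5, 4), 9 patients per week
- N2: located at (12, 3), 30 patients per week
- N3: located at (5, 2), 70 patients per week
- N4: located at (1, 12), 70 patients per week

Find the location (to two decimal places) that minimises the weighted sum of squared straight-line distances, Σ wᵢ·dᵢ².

The minimiser of Σwᵢ‖p−pᵢ‖² is the weighted centroid p* = (Σwᵢpᵢ)/(Σwᵢ).
Σwᵢ = 179.
Σwᵢxᵢ = 9·5 + 30·12 + 70·5 + 70·1 = 825.
Σwᵢyᵢ = 9·4 + 30·3 + 70·2 + 70·12 = 1106.
x* = 825/179 = 4.61, y* = 1106/179 = 6.18.

(4.61, 6.18)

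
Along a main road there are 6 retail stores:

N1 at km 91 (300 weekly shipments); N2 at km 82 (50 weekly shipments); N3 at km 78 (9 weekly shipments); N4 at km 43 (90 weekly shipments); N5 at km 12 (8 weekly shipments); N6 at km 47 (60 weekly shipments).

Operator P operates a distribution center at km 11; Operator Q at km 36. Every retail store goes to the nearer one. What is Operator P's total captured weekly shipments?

8

The indifferent point is the midpoint (11+36)/2 = 23.5; retail stores left of it (closer to Operator P at 11) go to Operator P, those right go to Operator Q.
  N5 at 12 (w=8) → Operator P
  N4 at 43 (w=90) → Operator Q
  N6 at 47 (w=60) → Operator Q
  N3 at 78 (w=9) → Operator Q
  N2 at 82 (w=50) → Operator Q
  N1 at 91 (w=300) → Operator Q
Operator P captures 8; Operator Q captures 509.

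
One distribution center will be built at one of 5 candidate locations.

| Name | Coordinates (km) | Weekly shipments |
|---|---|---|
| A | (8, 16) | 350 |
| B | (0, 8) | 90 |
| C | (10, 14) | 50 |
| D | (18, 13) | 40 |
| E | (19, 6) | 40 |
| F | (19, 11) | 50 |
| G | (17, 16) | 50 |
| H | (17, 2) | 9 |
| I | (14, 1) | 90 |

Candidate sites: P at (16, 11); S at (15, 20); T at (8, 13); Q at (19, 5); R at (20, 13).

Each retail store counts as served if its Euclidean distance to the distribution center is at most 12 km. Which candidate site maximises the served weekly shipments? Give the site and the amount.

Coverage radius r = 12 km; a point is covered iff (Δx)²+(Δy)² ≤ 12² = 144.
  P (16, 11): covers {A, C, D, E, F, G, H, I} → 679
  S (15, 20): covers {A, C, D, F, G} → 540
  T (8, 13): covers {A, B, C, D, F, G} → 630
  Q (19, 5): covers {D, E, F, G, H, I} → 279
  R (20, 13): covers {C, D, E, F, G, H} → 239
Maximum coverage at P: 679 weekly shipments.

P, covering 679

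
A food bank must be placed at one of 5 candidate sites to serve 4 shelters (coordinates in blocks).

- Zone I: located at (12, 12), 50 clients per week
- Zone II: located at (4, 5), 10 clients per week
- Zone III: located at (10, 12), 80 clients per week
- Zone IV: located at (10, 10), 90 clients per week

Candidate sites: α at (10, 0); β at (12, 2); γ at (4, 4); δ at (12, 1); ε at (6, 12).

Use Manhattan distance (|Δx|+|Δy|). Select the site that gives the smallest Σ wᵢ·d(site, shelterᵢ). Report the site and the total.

Total weighted distance at each candidate:
  α (10, 0): total = 2670
  β (12, 2): total = 2470
  γ (4, 4): total = 3010
  δ (12, 1): total = 2700
  ε (6, 12): total = 1250
Minimum is at ε with total 1250 blocks.

ε, total 1250 blocks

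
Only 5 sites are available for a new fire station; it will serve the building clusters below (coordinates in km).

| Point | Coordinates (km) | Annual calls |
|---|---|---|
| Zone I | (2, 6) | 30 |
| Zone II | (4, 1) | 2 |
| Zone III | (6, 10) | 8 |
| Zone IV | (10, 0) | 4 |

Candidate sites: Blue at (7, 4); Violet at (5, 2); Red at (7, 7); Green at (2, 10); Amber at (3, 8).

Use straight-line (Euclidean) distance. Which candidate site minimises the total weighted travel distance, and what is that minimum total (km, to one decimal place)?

Total weighted distance at each candidate:
  Blue (7, 4): total = 238.7
  Violet (5, 2): total = 238.9
  Red (7, 7): total = 222.1
  Green (2, 10): total = 221.7
  Amber (3, 8): total = 152.6
Minimum is at Amber with total 152.6 km.

Amber, total 152.6 km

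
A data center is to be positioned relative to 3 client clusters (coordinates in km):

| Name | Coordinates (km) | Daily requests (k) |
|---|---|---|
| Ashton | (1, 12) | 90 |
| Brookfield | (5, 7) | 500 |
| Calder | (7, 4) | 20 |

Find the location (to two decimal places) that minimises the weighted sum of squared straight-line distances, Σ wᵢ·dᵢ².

The minimiser of Σwᵢ‖p−pᵢ‖² is the weighted centroid p* = (Σwᵢpᵢ)/(Σwᵢ).
Σwᵢ = 610.
Σwᵢxᵢ = 90·1 + 500·5 + 20·7 = 2730.
Σwᵢyᵢ = 90·12 + 500·7 + 20·4 = 4660.
x* = 2730/610 = 4.48, y* = 4660/610 = 7.64.

(4.48, 7.64)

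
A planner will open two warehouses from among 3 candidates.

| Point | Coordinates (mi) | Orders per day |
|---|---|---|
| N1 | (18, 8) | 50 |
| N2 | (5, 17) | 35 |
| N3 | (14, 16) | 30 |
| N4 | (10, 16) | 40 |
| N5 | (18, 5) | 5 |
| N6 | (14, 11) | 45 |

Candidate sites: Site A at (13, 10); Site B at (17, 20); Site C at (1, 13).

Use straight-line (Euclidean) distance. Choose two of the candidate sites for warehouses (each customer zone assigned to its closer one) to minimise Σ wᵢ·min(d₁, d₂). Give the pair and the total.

Evaluate every pair (each demand assigned to the nearer of the two):
  {Site A, Site C}: total = 1017.1
  {Site A, Site B}: total = 1158.6
  {Site B, Site C}: total = 1774.6
Best pair: {Site A, Site C} with total 1017.1.

{Site A, Site C}, total 1017.1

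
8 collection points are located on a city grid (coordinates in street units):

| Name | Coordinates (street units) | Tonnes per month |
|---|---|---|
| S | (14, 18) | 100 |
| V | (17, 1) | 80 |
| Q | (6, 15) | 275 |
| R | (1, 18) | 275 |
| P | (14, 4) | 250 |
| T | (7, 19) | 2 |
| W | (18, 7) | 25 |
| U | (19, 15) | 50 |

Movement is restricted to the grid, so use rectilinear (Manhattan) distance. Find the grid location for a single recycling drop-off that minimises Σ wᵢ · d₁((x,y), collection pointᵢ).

(6, 15)

Manhattan distance separates: Σwᵢ(|x−xᵢ|+|y−yᵢ|) = Σwᵢ|x−xᵢ| + Σwᵢ|y−yᵢ|, so x and y are optimised independently as 1-D weighted medians.
Total weight W = 1057; half = 528.5.
x-coordinate, sorted with cumulative weight:
  x=1 (R, w=275) cum 275
  x=6 (Q, w=275) cum 550  ← median
  x=7 (T, w=2) cum 552
  x=14 (S, w=100) cum 652
  x=14 (P, w=250) cum 902
  x=17 (V, w=80) cum 982
  x=18 (W, w=25) cum 1007
  x=19 (U, w=50) cum 1057
⇒ x* = 6
y-coordinate, sorted with cumulative weight:
  y=1 (V, w=80) cum 80
  y=4 (P, w=250) cum 330
  y=7 (W, w=25) cum 355
  y=15 (Q, w=275) cum 630  ← median
  y=15 (U, w=50) cum 680
  y=18 (S, w=100) cum 780
  y=18 (R, w=275) cum 1055
  y=19 (T, w=2) cum 1057
⇒ y* = 15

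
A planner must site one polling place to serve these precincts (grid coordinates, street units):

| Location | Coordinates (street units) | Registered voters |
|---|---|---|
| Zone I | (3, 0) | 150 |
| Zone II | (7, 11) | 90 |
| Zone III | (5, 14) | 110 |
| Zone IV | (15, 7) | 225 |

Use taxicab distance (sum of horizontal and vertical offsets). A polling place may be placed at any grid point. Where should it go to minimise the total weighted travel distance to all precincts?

Manhattan distance separates: Σwᵢ(|x−xᵢ|+|y−yᵢ|) = Σwᵢ|x−xᵢ| + Σwᵢ|y−yᵢ|, so x and y are optimised independently as 1-D weighted medians.
Total weight W = 575; half = 287.5.
x-coordinate, sorted with cumulative weight:
  x=3 (Zone I, w=150) cum 150
  x=5 (Zone III, w=110) cum 260
  x=7 (Zone II, w=90) cum 350  ← median
  x=15 (Zone IV, w=225) cum 575
⇒ x* = 7
y-coordinate, sorted with cumulative weight:
  y=0 (Zone I, w=150) cum 150
  y=7 (Zone IV, w=225) cum 375  ← median
  y=11 (Zone II, w=90) cum 465
  y=14 (Zone III, w=110) cum 575
⇒ y* = 7

(7, 7)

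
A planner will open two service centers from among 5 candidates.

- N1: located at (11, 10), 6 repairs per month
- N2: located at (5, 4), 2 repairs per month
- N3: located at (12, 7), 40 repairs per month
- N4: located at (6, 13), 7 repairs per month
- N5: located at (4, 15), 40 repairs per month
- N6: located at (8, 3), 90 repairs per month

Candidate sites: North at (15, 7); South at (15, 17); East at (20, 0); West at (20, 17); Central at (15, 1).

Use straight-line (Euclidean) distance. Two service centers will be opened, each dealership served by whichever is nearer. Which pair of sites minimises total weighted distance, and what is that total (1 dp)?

Evaluate every pair (each demand assigned to the nearer of the two):
  {North, South}: total = 1412.6
  {North, Central}: total = 1445.9
  {South, Central}: total = 1508.9
  {North, East}: total = 1516.3
  {North, West}: total = 1516.3
  {West, Central}: total = 1750.4
  {East, Central}: total = 1820.7
  {South, East}: total = 2126.4
  {East, West}: total = 2384.8
  {South, West}: total = 2423.7
Best pair: {North, South} with total 1412.6.

{North, South}, total 1412.6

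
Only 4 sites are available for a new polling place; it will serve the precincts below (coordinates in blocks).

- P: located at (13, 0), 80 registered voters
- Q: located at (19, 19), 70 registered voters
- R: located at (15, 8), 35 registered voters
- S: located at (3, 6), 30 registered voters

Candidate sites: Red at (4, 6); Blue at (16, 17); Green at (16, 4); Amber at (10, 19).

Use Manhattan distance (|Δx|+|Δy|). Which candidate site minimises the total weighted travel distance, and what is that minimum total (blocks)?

Green, total 2445 blocks

Total weighted distance at each candidate:
  Red (4, 6): total = 3645
  Blue (16, 17): total = 3020
  Green (16, 4): total = 2445
  Amber (10, 19): total = 3550
Minimum is at Green with total 2445 blocks.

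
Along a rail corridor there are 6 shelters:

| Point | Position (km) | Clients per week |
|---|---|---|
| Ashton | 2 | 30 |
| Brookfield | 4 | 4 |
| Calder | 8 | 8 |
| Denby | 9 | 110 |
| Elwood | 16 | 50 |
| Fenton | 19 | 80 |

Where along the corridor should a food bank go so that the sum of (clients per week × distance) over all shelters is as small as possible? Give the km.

For a sum of weighted absolute distances on a line, the optimum is the weighted median (not the mean). Total weight W = 282; half-weight = 141.
Sort by position and accumulate weight:
  km 2 (Ashton, w=30) → cum 30
  km 4 (Brookfield, w=4) → cum 34
  km 8 (Calder, w=8) → cum 42
  km 9 (Denby, w=110) → cum 152  ≥ 141 → median here
  km 16 (Elwood, w=50) → cum 202
  km 19 (Fenton, w=80) → cum 282
Optimal location: km 9.

x = 9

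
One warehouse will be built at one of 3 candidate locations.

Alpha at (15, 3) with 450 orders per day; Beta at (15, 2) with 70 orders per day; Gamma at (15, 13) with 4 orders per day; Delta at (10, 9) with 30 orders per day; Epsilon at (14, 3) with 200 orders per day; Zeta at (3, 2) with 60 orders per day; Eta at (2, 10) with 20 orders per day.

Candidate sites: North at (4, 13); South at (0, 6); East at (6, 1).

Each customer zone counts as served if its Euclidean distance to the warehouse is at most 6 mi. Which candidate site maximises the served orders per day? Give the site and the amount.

South, covering 80

Coverage radius r = 6 mi; a point is covered iff (Δx)²+(Δy)² ≤ 6² = 36.
  North (4, 13): covers {Eta} → 20
  South (0, 6): covers {Zeta, Eta} → 80
  East (6, 1): covers {Zeta} → 60
Maximum coverage at South: 80 orders per day.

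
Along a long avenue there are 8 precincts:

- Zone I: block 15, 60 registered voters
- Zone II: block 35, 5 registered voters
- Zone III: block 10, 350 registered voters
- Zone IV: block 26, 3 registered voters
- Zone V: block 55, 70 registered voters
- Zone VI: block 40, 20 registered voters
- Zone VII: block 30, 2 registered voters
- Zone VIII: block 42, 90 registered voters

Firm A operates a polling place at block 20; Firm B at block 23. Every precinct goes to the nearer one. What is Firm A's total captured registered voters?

The indifferent point is the midpoint (20+23)/2 = 21.5; precincts left of it (closer to Firm A at 20) go to Firm A, those right go to Firm B.
  Zone III at 10 (w=350) → Firm A
  Zone I at 15 (w=60) → Firm A
  Zone IV at 26 (w=3) → Firm B
  Zone VII at 30 (w=2) → Firm B
  Zone II at 35 (w=5) → Firm B
  Zone VI at 40 (w=20) → Firm B
  Zone VIII at 42 (w=90) → Firm B
  Zone V at 55 (w=70) → Firm B
Firm A captures 410; Firm B captures 190.

410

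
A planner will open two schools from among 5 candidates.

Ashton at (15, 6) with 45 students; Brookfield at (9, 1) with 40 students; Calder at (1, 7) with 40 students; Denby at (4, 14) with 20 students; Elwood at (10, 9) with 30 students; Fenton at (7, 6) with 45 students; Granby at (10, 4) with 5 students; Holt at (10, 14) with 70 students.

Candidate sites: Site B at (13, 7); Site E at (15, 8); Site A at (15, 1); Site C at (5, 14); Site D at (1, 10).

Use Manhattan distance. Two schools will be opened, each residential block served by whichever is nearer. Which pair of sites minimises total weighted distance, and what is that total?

{Site B, Site C}, total 1840

Evaluate every pair (each demand assigned to the nearer of the two):
  {Site B, Site C}: total = 1840
  {Site B, Site D}: total = 1990
  {Site A, Site C}: total = 2065
  {Site E, Site C}: total = 2095
  {Site E, Site D}: total = 2315
  {Site B, Site A}: total = 2370
  {Site A, Site D}: total = 2425
  {Site B, Site E}: total = 2485
  {Site E, Site A}: total = 2710
  {Site C, Site D}: total = 2805
Best pair: {Site B, Site C} with total 1840.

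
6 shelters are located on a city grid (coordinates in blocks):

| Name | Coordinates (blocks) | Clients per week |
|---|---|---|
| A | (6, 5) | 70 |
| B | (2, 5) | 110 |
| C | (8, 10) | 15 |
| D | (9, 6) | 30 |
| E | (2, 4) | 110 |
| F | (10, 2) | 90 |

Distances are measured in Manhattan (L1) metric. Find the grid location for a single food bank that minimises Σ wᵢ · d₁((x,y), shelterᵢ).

Manhattan distance separates: Σwᵢ(|x−xᵢ|+|y−yᵢ|) = Σwᵢ|x−xᵢ| + Σwᵢ|y−yᵢ|, so x and y are optimised independently as 1-D weighted medians.
Total weight W = 425; half = 212.5.
x-coordinate, sorted with cumulative weight:
  x=2 (B, w=110) cum 110
  x=2 (E, w=110) cum 220  ← median
  x=6 (A, w=70) cum 290
  x=8 (C, w=15) cum 305
  x=9 (D, w=30) cum 335
  x=10 (F, w=90) cum 425
⇒ x* = 2
y-coordinate, sorted with cumulative weight:
  y=2 (F, w=90) cum 90
  y=4 (E, w=110) cum 200
  y=5 (A, w=70) cum 270  ← median
  y=5 (B, w=110) cum 380
  y=6 (D, w=30) cum 410
  y=10 (C, w=15) cum 425
⇒ y* = 5

(2, 5)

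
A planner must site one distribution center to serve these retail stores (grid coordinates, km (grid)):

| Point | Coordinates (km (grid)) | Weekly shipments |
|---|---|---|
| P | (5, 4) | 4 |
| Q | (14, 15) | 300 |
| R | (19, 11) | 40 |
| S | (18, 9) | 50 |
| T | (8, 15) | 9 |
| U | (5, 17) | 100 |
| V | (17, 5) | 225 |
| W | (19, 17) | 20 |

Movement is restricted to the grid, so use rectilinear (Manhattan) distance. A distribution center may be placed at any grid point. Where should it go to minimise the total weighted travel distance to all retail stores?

Manhattan distance separates: Σwᵢ(|x−xᵢ|+|y−yᵢ|) = Σwᵢ|x−xᵢ| + Σwᵢ|y−yᵢ|, so x and y are optimised independently as 1-D weighted medians.
Total weight W = 748; half = 374.
x-coordinate, sorted with cumulative weight:
  x=5 (P, w=4) cum 4
  x=5 (U, w=100) cum 104
  x=8 (T, w=9) cum 113
  x=14 (Q, w=300) cum 413  ← median
  x=17 (V, w=225) cum 638
  x=18 (S, w=50) cum 688
  x=19 (R, w=40) cum 728
  x=19 (W, w=20) cum 748
⇒ x* = 14
y-coordinate, sorted with cumulative weight:
  y=4 (P, w=4) cum 4
  y=5 (V, w=225) cum 229
  y=9 (S, w=50) cum 279
  y=11 (R, w=40) cum 319
  y=15 (Q, w=300) cum 619  ← median
  y=15 (T, w=9) cum 628
  y=17 (U, w=100) cum 728
  y=17 (W, w=20) cum 748
⇒ y* = 15

(14, 15)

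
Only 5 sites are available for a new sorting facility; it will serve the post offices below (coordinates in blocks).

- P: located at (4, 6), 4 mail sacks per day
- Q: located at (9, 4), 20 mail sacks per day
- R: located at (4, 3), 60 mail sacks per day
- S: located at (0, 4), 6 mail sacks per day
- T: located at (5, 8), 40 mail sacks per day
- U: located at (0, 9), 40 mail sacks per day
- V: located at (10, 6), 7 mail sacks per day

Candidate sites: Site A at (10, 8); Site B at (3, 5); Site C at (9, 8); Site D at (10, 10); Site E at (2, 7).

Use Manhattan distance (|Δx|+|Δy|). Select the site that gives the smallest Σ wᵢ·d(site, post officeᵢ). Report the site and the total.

Total weighted distance at each candidate:
  Site A (10, 8): total = 1530
  Site B (3, 5): total = 888
  Site C (9, 8): total = 1367
  Site D (10, 10): total = 1804
  Site E (2, 7): total = 985
Minimum is at Site B with total 888 blocks.

Site B, total 888 blocks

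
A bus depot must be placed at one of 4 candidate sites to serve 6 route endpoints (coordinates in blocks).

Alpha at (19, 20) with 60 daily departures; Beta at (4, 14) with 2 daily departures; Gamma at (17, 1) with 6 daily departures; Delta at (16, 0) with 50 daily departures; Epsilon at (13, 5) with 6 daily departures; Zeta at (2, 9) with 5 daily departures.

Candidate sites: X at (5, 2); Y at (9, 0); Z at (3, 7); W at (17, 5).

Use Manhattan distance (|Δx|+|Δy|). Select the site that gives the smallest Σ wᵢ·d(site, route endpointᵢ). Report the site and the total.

W, total 1507 blocks

Total weighted distance at each candidate:
  X (5, 2): total = 2790
  Y (9, 0): total = 2376
  Z (3, 7): total = 2963
  W (17, 5): total = 1507
Minimum is at W with total 1507 blocks.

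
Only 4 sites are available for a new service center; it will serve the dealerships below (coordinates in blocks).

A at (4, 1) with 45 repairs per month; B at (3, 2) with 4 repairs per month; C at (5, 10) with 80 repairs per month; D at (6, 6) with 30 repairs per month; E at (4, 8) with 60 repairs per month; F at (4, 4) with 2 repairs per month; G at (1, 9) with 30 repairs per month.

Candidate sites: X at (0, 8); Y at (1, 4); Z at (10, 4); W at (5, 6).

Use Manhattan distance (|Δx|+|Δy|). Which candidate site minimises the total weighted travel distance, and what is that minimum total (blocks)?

W, total 1040 blocks

Total weighted distance at each candidate:
  X (0, 8): total = 1647
  Y (1, 4): total = 1872
  Z (10, 4): total = 2533
  W (5, 6): total = 1040
Minimum is at W with total 1040 blocks.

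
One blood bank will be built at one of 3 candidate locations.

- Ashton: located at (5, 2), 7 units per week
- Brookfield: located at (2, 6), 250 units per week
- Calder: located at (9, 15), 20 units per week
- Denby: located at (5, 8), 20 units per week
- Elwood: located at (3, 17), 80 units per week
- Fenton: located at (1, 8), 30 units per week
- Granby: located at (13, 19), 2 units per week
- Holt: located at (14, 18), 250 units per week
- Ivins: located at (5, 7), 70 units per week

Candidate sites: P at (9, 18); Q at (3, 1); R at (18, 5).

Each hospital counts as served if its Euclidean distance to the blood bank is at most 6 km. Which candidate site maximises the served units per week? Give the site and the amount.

Coverage radius r = 6 km; a point is covered iff (Δx)²+(Δy)² ≤ 6² = 36.
  P (9, 18): covers {Calder, Granby, Holt} → 272
  Q (3, 1): covers {Ashton, Brookfield} → 257
  R (18, 5): covers {none} → 0
Maximum coverage at P: 272 units per week.

P, covering 272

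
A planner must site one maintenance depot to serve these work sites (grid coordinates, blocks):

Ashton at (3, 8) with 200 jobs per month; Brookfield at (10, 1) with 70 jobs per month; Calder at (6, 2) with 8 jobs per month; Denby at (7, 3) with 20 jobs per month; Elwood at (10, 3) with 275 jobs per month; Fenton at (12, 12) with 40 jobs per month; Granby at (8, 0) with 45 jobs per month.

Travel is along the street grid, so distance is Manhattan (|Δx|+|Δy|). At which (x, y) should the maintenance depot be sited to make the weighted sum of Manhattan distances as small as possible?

(10, 3)

Manhattan distance separates: Σwᵢ(|x−xᵢ|+|y−yᵢ|) = Σwᵢ|x−xᵢ| + Σwᵢ|y−yᵢ|, so x and y are optimised independently as 1-D weighted medians.
Total weight W = 658; half = 329.
x-coordinate, sorted with cumulative weight:
  x=3 (Ashton, w=200) cum 200
  x=6 (Calder, w=8) cum 208
  x=7 (Denby, w=20) cum 228
  x=8 (Granby, w=45) cum 273
  x=10 (Brookfield, w=70) cum 343  ← median
  x=10 (Elwood, w=275) cum 618
  x=12 (Fenton, w=40) cum 658
⇒ x* = 10
y-coordinate, sorted with cumulative weight:
  y=0 (Granby, w=45) cum 45
  y=1 (Brookfield, w=70) cum 115
  y=2 (Calder, w=8) cum 123
  y=3 (Denby, w=20) cum 143
  y=3 (Elwood, w=275) cum 418  ← median
  y=8 (Ashton, w=200) cum 618
  y=12 (Fenton, w=40) cum 658
⇒ y* = 3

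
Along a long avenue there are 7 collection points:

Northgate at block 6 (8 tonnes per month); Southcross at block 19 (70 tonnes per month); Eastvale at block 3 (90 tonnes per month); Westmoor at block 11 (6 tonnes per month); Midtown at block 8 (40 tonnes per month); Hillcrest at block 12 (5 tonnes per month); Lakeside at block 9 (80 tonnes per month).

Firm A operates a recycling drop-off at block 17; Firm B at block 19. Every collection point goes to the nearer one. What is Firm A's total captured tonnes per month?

The indifferent point is the midpoint (17+19)/2 = 18; collection points left of it (closer to Firm A at 17) go to Firm A, those right go to Firm B.
  Eastvale at 3 (w=90) → Firm A
  Northgate at 6 (w=8) → Firm A
  Midtown at 8 (w=40) → Firm A
  Lakeside at 9 (w=80) → Firm A
  Westmoor at 11 (w=6) → Firm A
  Hillcrest at 12 (w=5) → Firm A
  Southcross at 19 (w=70) → Firm B
Firm A captures 229; Firm B captures 70.

229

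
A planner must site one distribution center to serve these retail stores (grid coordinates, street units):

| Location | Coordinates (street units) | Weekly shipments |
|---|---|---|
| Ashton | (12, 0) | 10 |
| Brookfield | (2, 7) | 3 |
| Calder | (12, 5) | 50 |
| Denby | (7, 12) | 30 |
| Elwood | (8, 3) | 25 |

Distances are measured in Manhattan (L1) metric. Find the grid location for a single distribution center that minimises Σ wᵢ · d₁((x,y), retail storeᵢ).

Manhattan distance separates: Σwᵢ(|x−xᵢ|+|y−yᵢ|) = Σwᵢ|x−xᵢ| + Σwᵢ|y−yᵢ|, so x and y are optimised independently as 1-D weighted medians.
Total weight W = 118; half = 59.
x-coordinate, sorted with cumulative weight:
  x=2 (Brookfield, w=3) cum 3
  x=7 (Denby, w=30) cum 33
  x=8 (Elwood, w=25) cum 58
  x=12 (Ashton, w=10) cum 68  ← median
  x=12 (Calder, w=50) cum 118
⇒ x* = 12
y-coordinate, sorted with cumulative weight:
  y=0 (Ashton, w=10) cum 10
  y=3 (Elwood, w=25) cum 35
  y=5 (Calder, w=50) cum 85  ← median
  y=7 (Brookfield, w=3) cum 88
  y=12 (Denby, w=30) cum 118
⇒ y* = 5

(12, 5)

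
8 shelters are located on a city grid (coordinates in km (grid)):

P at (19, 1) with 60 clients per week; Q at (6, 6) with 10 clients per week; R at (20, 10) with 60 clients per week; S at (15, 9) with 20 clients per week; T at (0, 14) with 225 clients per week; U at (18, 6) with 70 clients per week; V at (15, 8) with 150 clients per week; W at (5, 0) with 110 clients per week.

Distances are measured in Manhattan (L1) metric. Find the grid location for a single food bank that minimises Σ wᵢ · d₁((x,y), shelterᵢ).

Manhattan distance separates: Σwᵢ(|x−xᵢ|+|y−yᵢ|) = Σwᵢ|x−xᵢ| + Σwᵢ|y−yᵢ|, so x and y are optimised independently as 1-D weighted medians.
Total weight W = 705; half = 352.5.
x-coordinate, sorted with cumulative weight:
  x=0 (T, w=225) cum 225
  x=5 (W, w=110) cum 335
  x=6 (Q, w=10) cum 345
  x=15 (S, w=20) cum 365  ← median
  x=15 (V, w=150) cum 515
  x=18 (U, w=70) cum 585
  x=19 (P, w=60) cum 645
  x=20 (R, w=60) cum 705
⇒ x* = 15
y-coordinate, sorted with cumulative weight:
  y=0 (W, w=110) cum 110
  y=1 (P, w=60) cum 170
  y=6 (Q, w=10) cum 180
  y=6 (U, w=70) cum 250
  y=8 (V, w=150) cum 400  ← median
  y=9 (S, w=20) cum 420
  y=10 (R, w=60) cum 480
  y=14 (T, w=225) cum 705
⇒ y* = 8

(15, 8)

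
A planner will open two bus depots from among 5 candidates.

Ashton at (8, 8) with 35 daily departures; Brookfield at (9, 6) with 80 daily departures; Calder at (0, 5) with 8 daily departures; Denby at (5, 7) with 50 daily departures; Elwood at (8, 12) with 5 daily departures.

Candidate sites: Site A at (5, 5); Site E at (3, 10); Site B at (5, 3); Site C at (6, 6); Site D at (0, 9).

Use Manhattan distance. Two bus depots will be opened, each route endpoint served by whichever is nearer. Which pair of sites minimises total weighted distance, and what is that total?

Evaluate every pair (each demand assigned to the nearer of the two):
  {Site C, Site D}: total = 552
  {Site A, Site C}: total = 560
  {Site E, Site C}: total = 571
  {Site B, Site C}: total = 576
  {Site A, Site E}: total = 785
  {Site A, Site D}: total = 792
  {Site A, Site B}: total = 800
  {Site E, Site B}: total = 1096
  {Site B, Site D}: total = 1127
  {Site E, Site D}: total = 1362
Best pair: {Site C, Site D} with total 552.

{Site C, Site D}, total 552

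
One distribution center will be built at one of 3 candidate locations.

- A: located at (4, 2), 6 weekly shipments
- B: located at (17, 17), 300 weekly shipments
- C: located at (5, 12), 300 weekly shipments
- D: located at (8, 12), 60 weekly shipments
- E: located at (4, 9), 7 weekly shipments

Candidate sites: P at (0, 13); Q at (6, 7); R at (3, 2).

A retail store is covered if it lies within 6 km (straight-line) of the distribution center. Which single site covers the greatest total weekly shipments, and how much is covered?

Q, covering 373

Coverage radius r = 6 km; a point is covered iff (Δx)²+(Δy)² ≤ 6² = 36.
  P (0, 13): covers {C, E} → 307
  Q (6, 7): covers {A, C, D, E} → 373
  R (3, 2): covers {A} → 6
Maximum coverage at Q: 373 weekly shipments.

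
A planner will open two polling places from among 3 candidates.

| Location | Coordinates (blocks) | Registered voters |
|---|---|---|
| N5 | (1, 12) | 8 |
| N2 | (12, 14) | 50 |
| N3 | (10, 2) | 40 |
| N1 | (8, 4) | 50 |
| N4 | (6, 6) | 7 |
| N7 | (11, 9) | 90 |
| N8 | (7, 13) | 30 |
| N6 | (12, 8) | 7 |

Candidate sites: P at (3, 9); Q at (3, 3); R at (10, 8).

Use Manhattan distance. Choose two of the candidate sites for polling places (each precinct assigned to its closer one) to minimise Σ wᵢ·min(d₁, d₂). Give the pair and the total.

Evaluate every pair (each demand assigned to the nearer of the two):
  {P, R}: total = 1456
  {Q, R}: total = 1504
  {P, Q}: total = 2432
Best pair: {P, R} with total 1456.

{P, R}, total 1456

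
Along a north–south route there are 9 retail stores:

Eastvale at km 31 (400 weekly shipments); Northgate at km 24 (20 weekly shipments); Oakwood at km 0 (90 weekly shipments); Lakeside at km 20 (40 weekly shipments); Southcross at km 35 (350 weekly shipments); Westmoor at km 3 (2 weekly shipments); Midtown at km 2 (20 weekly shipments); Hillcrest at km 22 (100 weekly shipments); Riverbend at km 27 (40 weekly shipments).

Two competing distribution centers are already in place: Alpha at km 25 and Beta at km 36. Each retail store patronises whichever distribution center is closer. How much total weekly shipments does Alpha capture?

The indifferent point is the midpoint (25+36)/2 = 30.5; retail stores left of it (closer to Alpha at 25) go to Alpha, those right go to Beta.
  Oakwood at 0 (w=90) → Alpha
  Midtown at 2 (w=20) → Alpha
  Westmoor at 3 (w=2) → Alpha
  Lakeside at 20 (w=40) → Alpha
  Hillcrest at 22 (w=100) → Alpha
  Northgate at 24 (w=20) → Alpha
  Riverbend at 27 (w=40) → Alpha
  Eastvale at 31 (w=400) → Beta
  Southcross at 35 (w=350) → Beta
Alpha captures 312; Beta captures 750.

312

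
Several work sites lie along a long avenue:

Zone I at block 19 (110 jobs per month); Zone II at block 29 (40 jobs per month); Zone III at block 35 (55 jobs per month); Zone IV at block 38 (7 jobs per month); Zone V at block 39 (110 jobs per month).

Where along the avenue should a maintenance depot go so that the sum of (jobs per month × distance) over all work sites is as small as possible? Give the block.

For a sum of weighted absolute distances on a line, the optimum is the weighted median (not the mean). Total weight W = 322; half-weight = 161.
Sort by position and accumulate weight:
  block 19 (Zone I, w=110) → cum 110
  block 29 (Zone II, w=40) → cum 150
  block 35 (Zone III, w=55) → cum 205  ≥ 161 → median here
  block 38 (Zone IV, w=7) → cum 212
  block 39 (Zone V, w=110) → cum 322
Optimal location: block 35.

x = 35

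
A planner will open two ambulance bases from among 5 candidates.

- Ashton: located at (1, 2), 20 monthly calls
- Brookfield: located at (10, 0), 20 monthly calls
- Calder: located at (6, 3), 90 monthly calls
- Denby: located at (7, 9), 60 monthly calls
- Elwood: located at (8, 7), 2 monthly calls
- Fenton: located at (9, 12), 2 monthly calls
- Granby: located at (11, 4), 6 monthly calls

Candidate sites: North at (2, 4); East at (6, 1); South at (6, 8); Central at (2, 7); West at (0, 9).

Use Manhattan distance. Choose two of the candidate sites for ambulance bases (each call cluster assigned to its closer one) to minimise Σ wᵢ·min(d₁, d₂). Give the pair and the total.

{East, South}, total 588

Evaluate every pair (each demand assigned to the nearer of the two):
  {East, South}: total = 588
  {East, Central}: total = 904
  {East, West}: total = 908
  {North, South}: total = 944
  {North, East}: total = 972
  {South, Central}: total = 1004
  {South, West}: total = 1044
  {North, Central}: total = 1260
  {North, West}: total = 1266
  {Central, West}: total = 1668
Best pair: {East, South} with total 588.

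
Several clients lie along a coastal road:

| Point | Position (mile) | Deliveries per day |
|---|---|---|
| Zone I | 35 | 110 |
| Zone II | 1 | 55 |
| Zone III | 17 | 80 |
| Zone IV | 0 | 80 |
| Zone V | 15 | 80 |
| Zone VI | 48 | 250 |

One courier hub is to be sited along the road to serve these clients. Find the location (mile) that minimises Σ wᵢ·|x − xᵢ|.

x = 35

For a sum of weighted absolute distances on a line, the optimum is the weighted median (not the mean). Total weight W = 655; half-weight = 327.5.
Sort by position and accumulate weight:
  mile 0 (Zone IV, w=80) → cum 80
  mile 1 (Zone II, w=55) → cum 135
  mile 15 (Zone V, w=80) → cum 215
  mile 17 (Zone III, w=80) → cum 295
  mile 35 (Zone I, w=110) → cum 405  ≥ 327.5 → median here
  mile 48 (Zone VI, w=250) → cum 655
Optimal location: mile 35.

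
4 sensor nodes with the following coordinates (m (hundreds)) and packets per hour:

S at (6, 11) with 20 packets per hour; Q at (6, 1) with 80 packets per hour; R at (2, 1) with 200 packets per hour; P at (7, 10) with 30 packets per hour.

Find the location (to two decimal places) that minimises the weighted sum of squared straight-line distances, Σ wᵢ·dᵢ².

The minimiser of Σwᵢ‖p−pᵢ‖² is the weighted centroid p* = (Σwᵢpᵢ)/(Σwᵢ).
Σwᵢ = 330.
Σwᵢxᵢ = 20·6 + 80·6 + 200·2 + 30·7 = 1210.
Σwᵢyᵢ = 20·11 + 80·1 + 200·1 + 30·10 = 800.
x* = 1210/330 = 3.67, y* = 800/330 = 2.42.

(3.67, 2.42)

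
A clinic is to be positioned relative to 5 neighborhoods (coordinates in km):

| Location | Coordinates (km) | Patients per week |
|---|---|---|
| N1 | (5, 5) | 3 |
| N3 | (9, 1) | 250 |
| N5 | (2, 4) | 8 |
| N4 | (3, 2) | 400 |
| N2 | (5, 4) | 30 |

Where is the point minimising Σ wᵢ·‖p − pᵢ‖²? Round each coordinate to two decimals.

The minimiser of Σwᵢ‖p−pᵢ‖² is the weighted centroid p* = (Σwᵢpᵢ)/(Σwᵢ).
Σwᵢ = 691.
Σwᵢxᵢ = 3·5 + 250·9 + 8·2 + 400·3 + 30·5 = 3631.
Σwᵢyᵢ = 3·5 + 250·1 + 8·4 + 400·2 + 30·4 = 1217.
x* = 3631/691 = 5.25, y* = 1217/691 = 1.76.

(5.25, 1.76)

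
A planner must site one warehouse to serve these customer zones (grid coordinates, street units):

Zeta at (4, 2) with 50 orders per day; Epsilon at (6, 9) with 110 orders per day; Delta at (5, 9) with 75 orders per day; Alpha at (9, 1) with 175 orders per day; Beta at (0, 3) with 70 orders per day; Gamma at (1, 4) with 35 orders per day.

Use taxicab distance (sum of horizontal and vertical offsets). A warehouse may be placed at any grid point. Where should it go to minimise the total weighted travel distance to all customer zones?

Manhattan distance separates: Σwᵢ(|x−xᵢ|+|y−yᵢ|) = Σwᵢ|x−xᵢ| + Σwᵢ|y−yᵢ|, so x and y are optimised independently as 1-D weighted medians.
Total weight W = 515; half = 257.5.
x-coordinate, sorted with cumulative weight:
  x=0 (Beta, w=70) cum 70
  x=1 (Gamma, w=35) cum 105
  x=4 (Zeta, w=50) cum 155
  x=5 (Delta, w=75) cum 230
  x=6 (Epsilon, w=110) cum 340  ← median
  x=9 (Alpha, w=175) cum 515
⇒ x* = 6
y-coordinate, sorted with cumulative weight:
  y=1 (Alpha, w=175) cum 175
  y=2 (Zeta, w=50) cum 225
  y=3 (Beta, w=70) cum 295  ← median
  y=4 (Gamma, w=35) cum 330
  y=9 (Epsilon, w=110) cum 440
  y=9 (Delta, w=75) cum 515
⇒ y* = 3

(6, 3)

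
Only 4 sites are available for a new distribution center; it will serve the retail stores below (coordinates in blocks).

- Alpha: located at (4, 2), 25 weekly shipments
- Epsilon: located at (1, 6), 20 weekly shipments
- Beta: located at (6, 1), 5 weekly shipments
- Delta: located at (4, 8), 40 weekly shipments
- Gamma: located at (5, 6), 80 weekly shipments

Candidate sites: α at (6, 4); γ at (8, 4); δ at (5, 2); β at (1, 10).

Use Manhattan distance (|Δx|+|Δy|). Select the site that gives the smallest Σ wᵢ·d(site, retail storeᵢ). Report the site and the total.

Total weighted distance at each candidate:
  α (6, 4): total = 735
  γ (8, 4): total = 1075
  δ (5, 2): total = 795
  β (1, 10): total = 1265
Minimum is at α with total 735 blocks.

α, total 735 blocks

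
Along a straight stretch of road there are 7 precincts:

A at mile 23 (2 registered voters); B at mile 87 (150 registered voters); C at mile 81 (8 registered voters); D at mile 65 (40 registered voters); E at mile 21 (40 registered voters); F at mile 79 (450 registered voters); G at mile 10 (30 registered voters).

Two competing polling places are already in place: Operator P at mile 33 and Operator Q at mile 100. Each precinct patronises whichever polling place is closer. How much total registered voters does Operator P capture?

112

The indifferent point is the midpoint (33+100)/2 = 66.5; precincts left of it (closer to Operator P at 33) go to Operator P, those right go to Operator Q.
  G at 10 (w=30) → Operator P
  E at 21 (w=40) → Operator P
  A at 23 (w=2) → Operator P
  D at 65 (w=40) → Operator P
  F at 79 (w=450) → Operator Q
  C at 81 (w=8) → Operator Q
  B at 87 (w=150) → Operator Q
Operator P captures 112; Operator Q captures 608.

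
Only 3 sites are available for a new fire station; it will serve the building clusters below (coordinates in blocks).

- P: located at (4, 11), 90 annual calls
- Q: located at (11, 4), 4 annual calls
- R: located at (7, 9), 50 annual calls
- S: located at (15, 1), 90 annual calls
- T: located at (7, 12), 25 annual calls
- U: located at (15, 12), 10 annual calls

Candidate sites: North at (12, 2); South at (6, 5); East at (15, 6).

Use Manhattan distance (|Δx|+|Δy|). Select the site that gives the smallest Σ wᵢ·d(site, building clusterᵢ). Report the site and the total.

Total weighted distance at each candidate:
  North (12, 2): total = 3007
  South (6, 5): total = 2524
  East (15, 6): total = 2874
Minimum is at South with total 2524 blocks.

South, total 2524 blocks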